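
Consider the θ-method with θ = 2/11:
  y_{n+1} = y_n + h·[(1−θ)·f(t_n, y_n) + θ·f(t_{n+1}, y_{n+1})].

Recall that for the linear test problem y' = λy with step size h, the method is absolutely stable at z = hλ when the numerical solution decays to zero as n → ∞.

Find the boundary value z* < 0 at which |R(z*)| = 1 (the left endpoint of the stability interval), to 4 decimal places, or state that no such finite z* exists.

Test eqn y'=λy, z=hλ:
  y_{n+1} = y_n + z·[9/11·y_n + 2/11·y_{n+1}] ⇒ (1 − 2/11z)y_{n+1} = (1 + 9/11z)y_n
  so R(z) = (1 + 9/11z)/(1 − 2/11z).

Find x<0 with |R(x)|<1.
x=-0.54: |R|=0.5083
R=−1: 1+9/11x = −1+2/11x ⇒ -7/11x=2 ⇒ x=2/(-7/11)=-3.1429
Confirm numerically:
  x=-3.052: |R|=0.96282 <1
  x=-1.770: |R|=0.33906 <1
  x=-1.635: |R|=0.26034 <1
  x=-1.374: |R|=0.09936 <1
  x=-3.704: |R|=1.21339 >1
  x=-3.609: |R|=1.17911 >1
  x=-3.483: |R|=1.13253 >1
So |R|<1 on (-3.1429, 0).

z* = -3.1429.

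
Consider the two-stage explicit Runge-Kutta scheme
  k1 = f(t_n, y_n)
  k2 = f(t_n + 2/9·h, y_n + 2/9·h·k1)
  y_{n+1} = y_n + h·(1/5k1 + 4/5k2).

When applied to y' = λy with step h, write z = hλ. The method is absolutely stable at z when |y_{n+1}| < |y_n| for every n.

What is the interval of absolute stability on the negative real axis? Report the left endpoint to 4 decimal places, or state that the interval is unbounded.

With y'=λy (z=hλ):
  k1=λy_n ⇒ h·k1=z·y_n;  k2=λ(1+2/9z)y_n ⇒ h·k2=z(1+2/9z)y_n
  y_{n+1}/y_n = 1 + 1/5z + 4/5z(1+2/9z) = 1 + z + 8/45z²
  so R(z) = 1 + z + 8/45z².

Find x<0 with |R(x)|<1.
x=-0.76: |R|=0.3427
R=1: x+8/45x²=0 ⇒ x=−45/8=-5.6250; min R=1−1/(4·8/45)=-0.4062>−1
Confirm numerically:
  x=-5.488: |R|=0.86634 <1
  x=-4.239: |R|=0.04449 <1
  x=-4.043: |R|=0.13707 <1
  x=-3.025: |R|=0.39822 <1
  x=-5.990: |R|=1.38868 >1
  x=-5.807: |R|=1.18789 >1
Stable set (-5.6250, 0).

(-5.6250, 0).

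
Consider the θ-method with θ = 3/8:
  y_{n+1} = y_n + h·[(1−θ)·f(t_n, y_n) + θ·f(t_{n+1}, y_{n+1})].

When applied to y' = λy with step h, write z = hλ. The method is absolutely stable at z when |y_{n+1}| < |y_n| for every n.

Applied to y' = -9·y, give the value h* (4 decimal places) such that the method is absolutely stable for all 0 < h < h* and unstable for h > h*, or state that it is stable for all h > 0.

(-8.0000,0); λ=-9 ⇒ h* = (8)/9 = 0.8889.

With y'=λy (z=hλ):
  y_{n+1} = y_n + z·[5/8·y_n + 3/8·y_{n+1}] ⇒ (1 − 3/8z)y_{n+1} = (1 + 5/8z)y_n
  so R(z) = (1 + 5/8z)/(1 − 3/8z).

Boundary: |R(x)|=1, x<0.
x=-0.99: |R|=0.2780
R=−1: 1+5/8x = −1+3/8x ⇒ -1/4x=2 ⇒ x=2/(-1/4)=-8.0000
Confirm numerically:
  x=-7.951: |R|=0.99692 <1
  x=-7.361: |R|=0.95752 <1
  x=-5.404: |R|=0.78556 <1
  x=-3.635: |R|=0.53822 <1
  x=-8.574: |R|=1.03404 >1
  x=-8.541: |R|=1.03218 >1
  x=-8.135: |R|=1.00833 >1
Stable set (-8.0000, 0).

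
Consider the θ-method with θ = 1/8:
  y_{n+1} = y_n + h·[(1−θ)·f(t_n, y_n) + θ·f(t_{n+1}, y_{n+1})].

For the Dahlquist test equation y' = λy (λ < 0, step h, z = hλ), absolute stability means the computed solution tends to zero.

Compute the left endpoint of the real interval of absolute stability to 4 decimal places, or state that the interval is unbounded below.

Test eqn y'=λy, z=hλ:
  y_{n+1} = y_n + z·[7/8·y_n + 1/8·y_{n+1}] ⇒ (1 − 1/8z)y_{n+1} = (1 + 7/8z)y_n
  so R(z) = (1 + 7/8z)/(1 − 1/8z).

Find x<0 with |R(x)|<1.
x=-0.67: |R|=0.3818
R=−1: 1+7/8x = −1+1/8x ⇒ -3/4x=2 ⇒ x=2/(-3/4)=-2.6667
Confirm numerically:
  x=-1.835: |R|=0.49263 <1
  x=-1.292: |R|=0.11235 <1
  x=-1.282: |R|=0.10493 <1
  x=-3.240: |R|=1.30605 >1
  x=-3.171: |R|=1.27088 >1
  x=-2.770: |R|=1.05757 >1
Stable set (-2.6667, 0).

z* = -2.6667.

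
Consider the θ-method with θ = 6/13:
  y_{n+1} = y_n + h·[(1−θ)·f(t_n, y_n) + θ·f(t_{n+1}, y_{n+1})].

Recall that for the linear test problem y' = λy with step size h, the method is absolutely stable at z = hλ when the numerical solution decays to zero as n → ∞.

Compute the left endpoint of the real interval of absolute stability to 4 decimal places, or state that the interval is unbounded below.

left endpoint -26.0000.

With y'=λy (z=hλ):
  y_{n+1} = y_n + z·[7/13·y_n + 6/13·y_{n+1}] ⇒ (1 − 6/13z)y_{n+1} = (1 + 7/13z)y_n
  ⇒ R(z) = (1 + 7/13z)/(1 − 6/13z).

Solve |R(x)|<1 on ℝ⁻.
x=-0.48: |R|=0.6071
R=−1: 1+7/13x = −1+6/13x ⇒ -1/13x=2 ⇒ x=2/(-1/13)=-26.0000
Confirm numerically:
  x=-22.593: |R|=0.97707 <1
  x=-16.192: |R|=0.91096 <1
  x=-13.926: |R|=0.87495 <1
  x=-26.567: |R|=1.00329 >1
  x=-26.209: |R|=1.00123 >1
  x=-26.123: |R|=1.00072 >1
Interval (-26.0000, 0).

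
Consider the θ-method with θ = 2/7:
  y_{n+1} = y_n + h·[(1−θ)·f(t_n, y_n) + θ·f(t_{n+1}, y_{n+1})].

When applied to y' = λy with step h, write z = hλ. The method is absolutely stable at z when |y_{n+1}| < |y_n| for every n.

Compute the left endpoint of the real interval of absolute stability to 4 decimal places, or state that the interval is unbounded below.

Set f=λy, z=hλ:
  y_{n+1} = y_n + z·[5/7·y_n + 2/7·y_{n+1}] ⇒ (1 − 2/7z)y_{n+1} = (1 + 5/7z)y_n
  R(z) = (1 + 5/7z)/(1 − 2/7z).

Find x<0 with |R(x)|<1.
x=-0.97: |R|=0.2405
R=−1: 1+5/7x = −1+2/7x ⇒ -3/7x=2 ⇒ x=2/(-3/7)=-4.6667
Confirm numerically:
  x=-4.302: |R|=0.92989 <1
  x=-3.652: |R|=0.78719 <1
  x=-3.008: |R|=0.61770 <1
  x=-2.075: |R|=0.30269 <1
  x=-5.265: |R|=1.10240 >1
  x=-5.197: |R|=1.09147 >1
  x=-4.904: |R|=1.04236 >1
So |R|<1 on (-4.6667, 0).

z* = -4.6667.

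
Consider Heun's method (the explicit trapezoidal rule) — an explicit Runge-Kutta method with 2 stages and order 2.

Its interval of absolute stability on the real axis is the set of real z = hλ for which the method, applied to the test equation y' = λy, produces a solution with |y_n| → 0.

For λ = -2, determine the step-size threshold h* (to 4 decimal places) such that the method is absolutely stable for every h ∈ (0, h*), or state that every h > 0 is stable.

With y'=λy (z=hλ):
  order 2, 2-stage ⇒ R(z)=1+z+z^2/2
  (e.g. R(-1.24)=0.52880, |R|=0.52880)

Need |R(x)|<1, x<0.
x=-1.24: |R|=0.5288
|R(-2.03)|=1.0304 |R(-1.88)|=0.8872 |R(-1.35)|=0.5613
Bisect:
  x_lo=-2.7199 |R|=1.9789  x_hi=-0.0991 |R|=0.9058
  mid=-1.40949 |R|=0.58384 →hi
  mid=-2.06467 |R|=1.06676 →lo
  mid=-1.73708 |R|=0.77164 →hi
  mid=-1.90087 |R|=0.90579 →hi
  mid=-1.98277 |R|=0.98292 →hi
  mid=-2.02372 |R|=1.02400 →lo
  mid=-2.00325 |R|=1.00325 →lo
  mid=-1.99301 |R|=0.99303 →hi
  mid=-1.99813 |R|=0.99813 →hi
  mid=-2.00069 |R|=1.00069 →lo
  ...
  [-2.00005,-1.99989] ⇒ x*=-2.0000
So |R|<1 on (-2.0000, 0).

(-2.0000,0); λ=-2 ⇒ h* = 1.0000.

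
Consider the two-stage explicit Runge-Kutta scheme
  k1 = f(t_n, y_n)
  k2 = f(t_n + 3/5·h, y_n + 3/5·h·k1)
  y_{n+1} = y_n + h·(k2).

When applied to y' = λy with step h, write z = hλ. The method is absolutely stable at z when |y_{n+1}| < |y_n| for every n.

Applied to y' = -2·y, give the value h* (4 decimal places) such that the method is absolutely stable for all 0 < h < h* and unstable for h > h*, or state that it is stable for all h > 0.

Test eqn y'=λy, z=hλ:
  k1=λy_n ⇒ h·k1=z·y_n;  k2=λ(1+3/5z)y_n ⇒ h·k2=z(1+3/5z)y_n
  y_{n+1}/y_n = 1 + z(1+3/5z) = 1 + z + 3/5z²
  R(z) = 1 + z + 3/5z².

Boundary: |R(x)|=1, x<0.
x=-1.21: |R|=0.6685
R=1: x+3/5x²=0 ⇒ x=−5/3=-1.6667; min R=1−1/(4·3/5)=0.5833>−1
Confirm numerically:
  x=-1.403: |R|=0.77805 <1
  x=-1.291: |R|=0.70901 <1
  x=-1.203: |R|=0.66533 <1
  x=-1.192: |R|=0.66052 <1
  x=-2.252: |R|=1.79090 >1
  x=-1.934: |R|=1.31021 >1
  x=-1.878: |R|=1.23813 >1
Interval (-1.6667, 0).

(-1.6667,0); λ=-2 ⇒ h* = (5/3)/2 = 0.8333.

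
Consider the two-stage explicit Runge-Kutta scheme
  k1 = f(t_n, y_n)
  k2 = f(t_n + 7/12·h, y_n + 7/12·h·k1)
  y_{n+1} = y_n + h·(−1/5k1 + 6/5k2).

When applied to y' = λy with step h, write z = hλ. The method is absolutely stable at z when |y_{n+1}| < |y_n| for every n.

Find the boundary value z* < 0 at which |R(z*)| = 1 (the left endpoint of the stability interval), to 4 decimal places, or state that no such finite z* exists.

Test eqn y'=λy, z=hλ:
  k1=λy_n ⇒ h·k1=z·y_n;  k2=λ(1+7/12z)y_n ⇒ h·k2=z(1+7/12z)y_n
  y_{n+1}/y_n = 1 − 1/5z + 6/5z(1+7/12z) = 1 + z + 7/10z²
  ⇒ R(z) = 1 + z + 7/10z².

Find x<0 with |R(x)|<1.
x=-0.4: |R|=0.7120
R=1: x+7/10x²=0 ⇒ x=−10/7=-1.4286; min R=1−1/(4·7/10)=0.6429>−1
Confirm numerically:
  x=-1.365: |R|=0.93926 <1
  x=-1.342: |R|=0.91867 <1
  x=-0.938: |R|=0.67789 <1
  x=-1.706: |R|=1.33131 >1
  x=-1.667: |R|=1.27822 >1
Stable set (-1.4286, 0).

left endpoint -1.4286.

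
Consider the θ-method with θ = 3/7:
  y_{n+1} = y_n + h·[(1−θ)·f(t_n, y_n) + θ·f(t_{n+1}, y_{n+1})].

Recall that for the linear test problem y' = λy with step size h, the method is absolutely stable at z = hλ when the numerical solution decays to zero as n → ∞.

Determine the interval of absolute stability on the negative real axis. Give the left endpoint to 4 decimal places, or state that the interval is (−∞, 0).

Test eqn y'=λy, z=hλ:
  y_{n+1} = y_n + z·[4/7·y_n + 3/7·y_{n+1}] ⇒ (1 − 3/7z)y_{n+1} = (1 + 4/7z)y_n
  ⇒ R(z) = (1 + 4/7z)/(1 − 3/7z).

Solve |R(x)|<1 on ℝ⁻.
x=-1.77: |R|=0.0065
R=−1: 1+4/7x = −1+3/7x ⇒ -1/7x=2 ⇒ x=2/(-1/7)=-14.0000
Confirm numerically:
  x=-13.698: |R|=0.99372 <1
  x=-10.398: |R|=0.90569 <1
  x=-7.795: |R|=0.79579 <1
  x=-14.482: |R|=1.00955 >1
  x=-14.292: |R|=1.00585 >1
  x=-14.050: |R|=1.00102 >1
Stable set (-14.0000, 0).

z∈(-14.0000,0).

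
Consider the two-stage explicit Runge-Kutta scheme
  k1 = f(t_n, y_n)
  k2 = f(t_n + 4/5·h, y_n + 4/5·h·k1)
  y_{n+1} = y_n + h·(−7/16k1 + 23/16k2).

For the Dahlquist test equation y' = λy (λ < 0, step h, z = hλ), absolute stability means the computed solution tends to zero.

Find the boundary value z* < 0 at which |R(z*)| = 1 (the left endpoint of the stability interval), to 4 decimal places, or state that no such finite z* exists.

With y'=λy (z=hλ):
  k1=λy_n ⇒ h·k1=z·y_n;  k2=λ(1+4/5z)y_n ⇒ h·k2=z(1+4/5z)y_n
  y_{n+1}/y_n = 1 − 7/16z + 23/16z(1+4/5z) = 1 + z + 23/20z²
  ⇒ R(z) = 1 + z + 23/20z².

Find x<0 with |R(x)|<1.
x=-1.2: |R|=1.4560
R=1: x+23/20x²=0 ⇒ x=−20/23=-0.8696; min R=1−1/(4·23/20)=0.7826>−1
Confirm numerically:
  x=-0.842: |R|=0.97331 <1
  x=-0.800: |R|=0.93600 <1
  x=-0.466: |R|=0.78373 <1
  x=-0.401: |R|=0.78392 <1
  x=-1.112: |R|=1.31003 >1
  x=-1.019: |R|=1.17512 >1
Interval (-0.8696, 0).

z* = -0.8696.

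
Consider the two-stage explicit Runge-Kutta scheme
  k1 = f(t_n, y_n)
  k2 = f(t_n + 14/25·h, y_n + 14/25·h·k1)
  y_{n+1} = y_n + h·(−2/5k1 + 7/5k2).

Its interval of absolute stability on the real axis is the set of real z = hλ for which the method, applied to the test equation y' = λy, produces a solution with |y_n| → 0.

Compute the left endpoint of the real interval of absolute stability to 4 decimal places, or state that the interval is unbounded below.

z* = -1.2755.

On y'=λy, z=hλ:
  k1=λy_n ⇒ h·k1=z·y_n;  k2=λ(1+14/25z)y_n ⇒ h·k2=z(1+14/25z)y_n
  y_{n+1}/y_n = 1 − 2/5z + 7/5z(1+14/25z) = 1 + z + 98/125z²
  R(z) = 1 + z + 98/125z².

Need |R(x)|<1, x<0.
x=-1.23: |R|=0.9561
R=1: x+98/125x²=0 ⇒ x=−125/98=-1.2755; min R=1−1/(4·98/125)=0.6811>−1
Confirm numerically:
  x=-1.215: |R|=0.94236 <1
  x=-0.957: |R|=0.76103 <1
  x=-0.952: |R|=0.75854 <1
  x=-0.711: |R|=0.68533 <1
  x=-1.611: |R|=1.42373 >1
  x=-1.488: |R|=1.24789 >1
Interval (-1.2755, 0).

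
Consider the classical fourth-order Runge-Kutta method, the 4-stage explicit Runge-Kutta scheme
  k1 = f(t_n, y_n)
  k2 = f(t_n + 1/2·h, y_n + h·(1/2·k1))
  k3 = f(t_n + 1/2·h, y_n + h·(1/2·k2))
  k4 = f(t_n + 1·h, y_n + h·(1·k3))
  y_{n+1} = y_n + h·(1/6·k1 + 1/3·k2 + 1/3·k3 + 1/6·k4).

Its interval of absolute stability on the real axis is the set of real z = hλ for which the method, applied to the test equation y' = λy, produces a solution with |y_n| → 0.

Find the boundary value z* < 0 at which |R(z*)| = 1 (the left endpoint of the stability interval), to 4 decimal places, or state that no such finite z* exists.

z* = -2.7853.

Test eqn y'=λy, z=hλ:
  order 4, 4-stage ⇒ R(z)=1+z+z^2/2+z^3/6+z^4/24
  (e.g. R(-0.7)=0.49784, |R|=0.49784)

Need |R(x)|<1, x<0.
x=-0.7: |R|=0.4978
|R(-2.77)|=0.9772 |R(-2.47)|=0.6198 |R(-1.66)|=0.2718
Bisect:
  x_lo=-3.4226 |R|=2.4698  x_hi=-0.3913 |R|=0.6762
  mid=-1.90695 |R|=0.30651 →hi
  mid=-2.66475 |R|=0.83296 →hi
  mid=-3.04366 |R|=1.46472 →lo
  mid=-2.85421 |R|=1.10897 →lo
  mid=-2.75948 |R|=0.96177 →hi
  mid=-2.80684 |R|=1.03298 →lo
  mid=-2.78316 |R|=0.99679 →hi
  mid=-2.79500 |R|=1.01474 →lo
  ...
  [-2.78538,-2.78520] ⇒ x*=-2.7853
Interval (-2.7853, 0).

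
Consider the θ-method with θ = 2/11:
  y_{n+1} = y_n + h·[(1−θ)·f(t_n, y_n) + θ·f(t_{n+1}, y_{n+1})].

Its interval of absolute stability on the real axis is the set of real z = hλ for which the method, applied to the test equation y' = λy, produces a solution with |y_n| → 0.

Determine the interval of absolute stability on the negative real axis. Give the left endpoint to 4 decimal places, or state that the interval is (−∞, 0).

(-3.1429, 0).

Test eqn y'=λy, z=hλ:
  y_{n+1} = y_n + z·[9/11·y_n + 2/11·y_{n+1}] ⇒ (1 − 2/11z)y_{n+1} = (1 + 9/11z)y_n
  R(z) = (1 + 9/11z)/(1 − 2/11z).

Need |R(x)|<1, x<0.
x=-1.49: |R|=0.1724
R=−1: 1+9/11x = −1+2/11x ⇒ -7/11x=2 ⇒ x=2/(-7/11)=-3.1429
Confirm numerically:
  x=-2.069: |R|=0.50344 <1
  x=-1.970: |R|=0.45047 <1
  x=-1.537: |R|=0.20129 <1
  x=-3.552: |R|=1.15820 >1
  x=-3.546: |R|=1.15598 >1
Interval (-3.1429, 0).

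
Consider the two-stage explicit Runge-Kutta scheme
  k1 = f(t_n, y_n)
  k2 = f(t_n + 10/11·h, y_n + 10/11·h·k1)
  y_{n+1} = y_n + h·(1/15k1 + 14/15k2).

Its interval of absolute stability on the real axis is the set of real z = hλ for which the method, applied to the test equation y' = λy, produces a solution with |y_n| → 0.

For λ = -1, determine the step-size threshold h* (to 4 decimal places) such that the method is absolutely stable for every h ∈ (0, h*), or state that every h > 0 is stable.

(-1.1786,0); λ=-1 ⇒ h* = (33/28)/1 = 1.1786.

On y'=λy, z=hλ:
  k1=λy_n ⇒ h·k1=z·y_n;  k2=λ(1+10/11z)y_n ⇒ h·k2=z(1+10/11z)y_n
  y_{n+1}/y_n = 1 + 1/15z + 14/15z(1+10/11z) = 1 + z + 28/33z²
  ⇒ R(z) = 1 + z + 28/33z².

Boundary: |R(x)|=1, x<0.
x=-1.35: |R|=1.1964
R=1: x+28/33x²=0 ⇒ x=−33/28=-1.1786; min R=1−1/(4·28/33)=0.7054>−1
Confirm numerically:
  x=-1.015: |R|=0.85913 <1
  x=-0.834: |R|=0.75617 <1
  x=-0.639: |R|=0.70745 <1
  x=-1.715: |R|=1.78058 >1
  x=-1.682: |R|=1.71847 >1
  x=-1.611: |R|=1.59109 >1
Interval (-1.1786, 0).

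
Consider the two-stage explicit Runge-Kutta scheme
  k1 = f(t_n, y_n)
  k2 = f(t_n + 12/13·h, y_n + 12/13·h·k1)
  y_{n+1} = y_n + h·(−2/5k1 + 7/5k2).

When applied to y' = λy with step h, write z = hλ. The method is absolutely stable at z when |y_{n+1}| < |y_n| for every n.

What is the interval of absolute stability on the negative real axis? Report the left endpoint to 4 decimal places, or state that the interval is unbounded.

(-0.7738, 0).

On y'=λy, z=hλ:
  k1=λy_n ⇒ h·k1=z·y_n;  k2=λ(1+12/13z)y_n ⇒ h·k2=z(1+12/13z)y_n
  y_{n+1}/y_n = 1 − 2/5z + 7/5z(1+12/13z) = 1 + z + 84/65z²
  R(z) = 1 + z + 84/65z².

Solve |R(x)|<1 on ℝ⁻.
x=-1.29: |R|=1.8605
R=1: x+84/65x²=0 ⇒ x=−65/84=-0.7738; min R=1−1/(4·84/65)=0.8065>−1
Confirm numerically:
  x=-0.735: |R|=0.96314 <1
  x=-0.689: |R|=0.92449 <1
  x=-0.682: |R|=0.91908 <1
  x=-0.437: |R|=0.80979 <1
  x=-1.120: |R|=1.50107 >1
  x=-1.118: |R|=1.49729 >1
  x=-0.970: |R|=1.24593 >1
So |R|<1 on (-0.7738, 0).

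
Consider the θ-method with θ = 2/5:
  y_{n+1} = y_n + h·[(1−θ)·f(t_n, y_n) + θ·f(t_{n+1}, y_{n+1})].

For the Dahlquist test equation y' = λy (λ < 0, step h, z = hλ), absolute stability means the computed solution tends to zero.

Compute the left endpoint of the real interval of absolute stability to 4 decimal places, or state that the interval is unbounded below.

On y'=λy, z=hλ:
  y_{n+1} = y_n + z·[3/5·y_n + 2/5·y_{n+1}] ⇒ (1 − 2/5z)y_{n+1} = (1 + 3/5z)y_n
  so R(z) = (1 + 3/5z)/(1 − 2/5z).

Need |R(x)|<1, x<0.
x=-0.35: |R|=0.6930
R=−1: 1+3/5x = −1+2/5x ⇒ -1/5x=2 ⇒ x=2/(-1/5)=-10.0000
Confirm numerically:
  x=-8.945: |R|=0.95391 <1
  x=-5.178: |R|=0.68599 <1
  x=-4.370: |R|=0.59025 <1
  x=-10.364: |R|=1.01415 >1
  x=-10.339: |R|=1.01320 >1
  x=-10.109: |R|=1.00432 >1
Stable set (-10.0000, 0).

z* = -10.0000.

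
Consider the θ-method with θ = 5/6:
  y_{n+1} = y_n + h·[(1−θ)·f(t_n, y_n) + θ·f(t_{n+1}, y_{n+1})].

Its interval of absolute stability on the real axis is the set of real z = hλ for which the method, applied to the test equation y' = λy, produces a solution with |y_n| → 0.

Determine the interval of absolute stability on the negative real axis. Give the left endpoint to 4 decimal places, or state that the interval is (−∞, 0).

Test eqn y'=λy, z=hλ:
  y_{n+1} = y_n + z·[1/6·y_n + 5/6·y_{n+1}] ⇒ (1 − 5/6z)y_{n+1} = (1 + 1/6z)y_n
  R(z) = (1 + 1/6z)/(1 − 5/6z).

Boundary: |R(x)|=1, x<0.
x=-1.76: |R|=0.2865
x=-2: |R|=0.2500
x=-10: |R|=0.0714
x=-100: |R|=0.1858
θ=5/6≥1/2 ⇒ |1+1/6x|<|1−5/6x| ∀x<0 ⇒ unbounded interval.

interval (−∞, 0).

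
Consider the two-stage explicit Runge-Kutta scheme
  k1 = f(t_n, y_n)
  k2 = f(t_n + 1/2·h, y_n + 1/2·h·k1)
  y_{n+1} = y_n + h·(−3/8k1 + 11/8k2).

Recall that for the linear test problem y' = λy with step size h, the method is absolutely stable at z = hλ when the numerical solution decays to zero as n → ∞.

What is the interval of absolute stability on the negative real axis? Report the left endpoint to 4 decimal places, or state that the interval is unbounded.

z∈(-1.4545,0).

With y'=λy (z=hλ):
  k1=λy_n ⇒ h·k1=z·y_n;  k2=λ(1+1/2z)y_n ⇒ h·k2=z(1+1/2z)y_n
  y_{n+1}/y_n = 1 − 3/8z + 11/8z(1+1/2z) = 1 + z + 11/16z²
  so R(z) = 1 + z + 11/16z².

Need |R(x)|<1, x<0.
x=-0.67: |R|=0.6386
R=1: x+11/16x²=0 ⇒ x=−16/11=-1.4545; min R=1−1/(4·11/16)=0.6364>−1
Confirm numerically:
  x=-1.060: |R|=0.71247 <1
  x=-1.045: |R|=0.70577 <1
  x=-0.660: |R|=0.63948 <1
  x=-1.656: |R|=1.22936 >1
  x=-1.563: |R|=1.11654 >1
So |R|<1 on (-1.4545, 0).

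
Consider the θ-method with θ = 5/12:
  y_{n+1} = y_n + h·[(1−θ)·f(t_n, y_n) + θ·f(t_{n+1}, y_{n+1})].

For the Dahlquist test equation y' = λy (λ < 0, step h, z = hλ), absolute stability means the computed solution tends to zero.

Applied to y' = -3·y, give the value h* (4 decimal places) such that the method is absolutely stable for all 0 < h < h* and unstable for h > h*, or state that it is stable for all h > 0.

(-12.0000,0); λ=-3 ⇒ h* = (12)/3 = 4.0000.

With y'=λy (z=hλ):
  y_{n+1} = y_n + z·[7/12·y_n + 5/12·y_{n+1}] ⇒ (1 − 5/12z)y_{n+1} = (1 + 7/12z)y_n
  so R(z) = (1 + 7/12z)/(1 − 5/12z).

Find x<0 with |R(x)|<1.
x=-0.36: |R|=0.6870
R=−1: 1+7/12x = −1+5/12x ⇒ -1/6x=2 ⇒ x=2/(-1/6)=-12.0000
Confirm numerically:
  x=-11.566: |R|=0.98757 <1
  x=-8.174: |R|=0.85527 <1
  x=-4.811: |R|=0.60122 <1
  x=-12.435: |R|=1.01173 >1
  x=-12.379: |R|=1.01026 >1
  x=-12.228: |R|=1.00623 >1
So |R|<1 on (-12.0000, 0).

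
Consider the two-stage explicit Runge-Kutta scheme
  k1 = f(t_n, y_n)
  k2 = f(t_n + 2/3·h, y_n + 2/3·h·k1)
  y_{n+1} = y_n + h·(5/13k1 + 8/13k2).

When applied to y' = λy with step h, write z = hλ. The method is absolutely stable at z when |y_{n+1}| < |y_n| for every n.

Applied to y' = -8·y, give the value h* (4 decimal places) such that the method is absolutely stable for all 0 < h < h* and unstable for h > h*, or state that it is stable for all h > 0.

Test eqn y'=λy, z=hλ:
  k1=λy_n ⇒ h·k1=z·y_n;  k2=λ(1+2/3z)y_n ⇒ h·k2=z(1+2/3z)y_n
  y_{n+1}/y_n = 1 + 5/13z + 8/13z(1+2/3z) = 1 + z + 16/39z²
  ⇒ R(z) = 1 + z + 16/39z².

Need |R(x)|<1, x<0.
x=-0.55: |R|=0.5741
R=1: x+16/39x²=0 ⇒ x=−39/16=-2.4375; min R=1−1/(4·16/39)=0.3906>−1
Confirm numerically:
  x=-2.382: |R|=0.94576 <1
  x=-2.243: |R|=0.82102 <1
  x=-1.746: |R|=0.50467 <1
  x=-3.001: |R|=1.69377 >1
  x=-2.887: |R|=1.53239 >1
  x=-2.485: |R|=1.04843 >1
So |R|<1 on (-2.4375, 0).

(-2.4375,0); λ=-8 ⇒ h* = (39/16)/8 = 0.3047.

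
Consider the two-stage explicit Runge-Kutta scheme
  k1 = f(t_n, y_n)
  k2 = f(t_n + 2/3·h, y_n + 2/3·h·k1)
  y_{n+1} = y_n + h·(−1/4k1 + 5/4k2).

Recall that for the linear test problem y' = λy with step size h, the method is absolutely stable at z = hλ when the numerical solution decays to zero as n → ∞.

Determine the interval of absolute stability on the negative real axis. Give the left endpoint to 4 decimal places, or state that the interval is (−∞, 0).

Test eqn y'=λy, z=hλ:
  k1=λy_n ⇒ h·k1=z·y_n;  k2=λ(1+2/3z)y_n ⇒ h·k2=z(1+2/3z)y_n
  y_{n+1}/y_n = 1 − 1/4z + 5/4z(1+2/3z) = 1 + z + 5/6z²
  ⇒ R(z) = 1 + z + 5/6z².

Need |R(x)|<1, x<0.
x=-0.44: |R|=0.7213
R=1: x+5/6x²=0 ⇒ x=−6/5=-1.2000; min R=1−1/(4·5/6)=0.7000>−1
Confirm numerically:
  x=-1.095: |R|=0.90419 <1
  x=-0.920: |R|=0.78533 <1
  x=-0.597: |R|=0.70001 <1
  x=-0.571: |R|=0.70070 <1
  x=-1.655: |R|=1.62752 >1
  x=-1.294: |R|=1.10136 >1
  x=-1.271: |R|=1.07520 >1
Stable set (-1.2000, 0).

(-1.2000, 0).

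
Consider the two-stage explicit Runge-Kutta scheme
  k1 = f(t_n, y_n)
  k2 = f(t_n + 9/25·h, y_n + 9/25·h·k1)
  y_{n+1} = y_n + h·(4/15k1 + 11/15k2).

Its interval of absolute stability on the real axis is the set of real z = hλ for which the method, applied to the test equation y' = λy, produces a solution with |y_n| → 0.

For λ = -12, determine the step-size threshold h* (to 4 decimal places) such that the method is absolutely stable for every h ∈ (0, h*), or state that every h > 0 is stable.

With y'=λy (z=hλ):
  k1=λy_n ⇒ h·k1=z·y_n;  k2=λ(1+9/25z)y_n ⇒ h·k2=z(1+9/25z)y_n
  y_{n+1}/y_n = 1 + 4/15z + 11/15z(1+9/25z) = 1 + z + 33/125z²
  so R(z) = 1 + z + 33/125z².

Find x<0 with |R(x)|<1.
x=-1.47: |R|=0.1005
R=1: x+33/125x²=0 ⇒ x=−125/33=-3.7879; min R=1−1/(4·33/125)=0.0530>−1
Confirm numerically:
  x=-3.522: |R|=0.75278 <1
  x=-3.441: |R|=0.68489 <1
  x=-2.517: |R|=0.15552 <1
  x=-2.481: |R|=0.14402 <1
  x=-4.114: |R|=1.35420 >1
  x=-4.063: |R|=1.29510 >1
Stable set (-3.7879, 0).

(-3.7879,0); λ=-12 ⇒ h* = (125/33)/12 = 0.3157.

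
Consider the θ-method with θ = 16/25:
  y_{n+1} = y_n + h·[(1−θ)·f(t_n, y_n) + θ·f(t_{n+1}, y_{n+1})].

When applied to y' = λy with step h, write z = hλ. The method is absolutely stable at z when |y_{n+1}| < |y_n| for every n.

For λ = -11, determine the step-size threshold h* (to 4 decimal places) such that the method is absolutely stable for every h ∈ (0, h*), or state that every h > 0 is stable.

Set f=λy, z=hλ:
  y_{n+1} = y_n + z·[9/25·y_n + 16/25·y_{n+1}] ⇒ (1 − 16/25z)y_{n+1} = (1 + 9/25z)y_n
  ⇒ R(z) = (1 + 9/25z)/(1 − 16/25z).

Find x<0 with |R(x)|<1.
x=-0.36: |R|=0.7074
x=-2: |R|=0.1228
x=-10: |R|=0.3514
x=-100: |R|=0.5385
θ=16/25≥1/2 ⇒ |1+9/25x|<|1−16/25x| ∀x<0 ⇒ unbounded interval.

interval (−∞, 0). Any h>0 works for λ=-11.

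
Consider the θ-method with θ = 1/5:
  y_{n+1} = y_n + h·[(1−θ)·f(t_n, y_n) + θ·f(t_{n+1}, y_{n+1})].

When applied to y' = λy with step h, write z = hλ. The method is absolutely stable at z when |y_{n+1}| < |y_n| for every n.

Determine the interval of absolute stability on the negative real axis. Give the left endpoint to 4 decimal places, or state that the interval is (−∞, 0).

z∈(-3.3333,0).

With y'=λy (z=hλ):
  y_{n+1} = y_n + z·[4/5·y_n + 1/5·y_{n+1}] ⇒ (1 − 1/5z)y_{n+1} = (1 + 4/5z)y_n
  Hence R(z) = (1 + 4/5z)/(1 − 1/5z).

Need |R(x)|<1, x<0.
x=-1.54: |R|=0.1774
R=−1: 1+4/5x = −1+1/5x ⇒ -3/5x=2 ⇒ x=2/(-3/5)=-3.3333
Confirm numerically:
  x=-2.290: |R|=0.57064 <1
  x=-1.814: |R|=0.33108 <1
  x=-1.685: |R|=0.26028 <1
  x=-3.744: |R|=1.14090 >1
  x=-3.567: |R|=1.08183 >1
  x=-3.552: |R|=1.07671 >1
So |R|<1 on (-3.3333, 0).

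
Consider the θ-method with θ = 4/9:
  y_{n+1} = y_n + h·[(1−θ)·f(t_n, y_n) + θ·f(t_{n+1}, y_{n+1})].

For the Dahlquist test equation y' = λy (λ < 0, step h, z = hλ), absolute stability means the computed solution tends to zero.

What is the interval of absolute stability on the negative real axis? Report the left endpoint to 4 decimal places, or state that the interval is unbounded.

(-18.0000, 0).

Test eqn y'=λy, z=hλ:
  y_{n+1} = y_n + z·[5/9·y_n + 4/9·y_{n+1}] ⇒ (1 − 4/9z)y_{n+1} = (1 + 5/9z)y_n
  ⇒ R(z) = (1 + 5/9z)/(1 − 4/9z).

Find x<0 with |R(x)|<1.
x=-0.42: |R|=0.6461
R=−1: 1+5/9x = −1+4/9x ⇒ -1/9x=2 ⇒ x=2/(-1/9)=-18.0000
Confirm numerically:
  x=-17.447: |R|=0.99298 <1
  x=-17.416: |R|=0.99258 <1
  x=-13.005: |R|=0.91814 <1
  x=-11.120: |R|=0.87135 <1
  x=-18.115: |R|=1.00141 >1
  x=-18.054: |R|=1.00066 >1
Stable set (-18.0000, 0).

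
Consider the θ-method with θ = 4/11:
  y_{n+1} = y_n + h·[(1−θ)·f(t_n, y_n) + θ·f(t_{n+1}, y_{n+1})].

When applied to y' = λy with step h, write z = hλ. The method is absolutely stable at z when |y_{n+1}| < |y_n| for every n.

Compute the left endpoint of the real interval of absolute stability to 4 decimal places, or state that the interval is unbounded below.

left endpoint -7.3333.

Set f=λy, z=hλ:
  y_{n+1} = y_n + z·[7/11·y_n + 4/11·y_{n+1}] ⇒ (1 − 4/11z)y_{n+1} = (1 + 7/11z)y_n
  Hence R(z) = (1 + 7/11z)/(1 − 4/11z).

Need |R(x)|<1, x<0.
x=-1.2: |R|=0.1646
R=−1: 1+7/11x = −1+4/11x ⇒ -3/11x=2 ⇒ x=2/(-3/11)=-7.3333
Confirm numerically:
  x=-5.421: |R|=0.82447 <1
  x=-4.805: |R|=0.74901 <1
  x=-3.417: |R|=0.52371 <1
  x=-7.784: |R|=1.03209 >1
  x=-7.652: |R|=1.02298 >1
  x=-7.579: |R|=1.01784 >1
Interval (-7.3333, 0).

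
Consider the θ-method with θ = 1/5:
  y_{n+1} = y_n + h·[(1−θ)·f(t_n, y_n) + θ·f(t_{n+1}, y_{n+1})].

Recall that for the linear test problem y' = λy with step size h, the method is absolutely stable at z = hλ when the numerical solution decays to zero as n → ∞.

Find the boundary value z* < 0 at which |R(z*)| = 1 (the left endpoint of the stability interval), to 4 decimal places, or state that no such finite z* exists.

On y'=λy, z=hλ:
  y_{n+1} = y_n + z·[4/5·y_n + 1/5·y_{n+1}] ⇒ (1 − 1/5z)y_{n+1} = (1 + 4/5z)y_n
  R(z) = (1 + 4/5z)/(1 − 1/5z).

Boundary: |R(x)|=1, x<0.
x=-1.35: |R|=0.0630
R=−1: 1+4/5x = −1+1/5x ⇒ -3/5x=2 ⇒ x=2/(-3/5)=-3.3333
Confirm numerically:
  x=-3.032: |R|=0.88745 <1
  x=-1.960: |R|=0.40805 <1
  x=-1.619: |R|=0.22299 <1
  x=-3.834: |R|=1.17002 >1
  x=-3.660: |R|=1.11316 >1
  x=-3.605: |R|=1.09471 >1
Stable set (-3.3333, 0).

left endpoint -3.3333.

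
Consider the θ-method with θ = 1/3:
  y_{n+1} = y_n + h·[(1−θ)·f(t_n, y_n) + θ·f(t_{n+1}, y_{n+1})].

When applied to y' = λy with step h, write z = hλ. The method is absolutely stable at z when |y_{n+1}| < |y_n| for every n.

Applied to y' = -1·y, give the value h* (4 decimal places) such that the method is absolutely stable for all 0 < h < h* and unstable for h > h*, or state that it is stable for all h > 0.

With y'=λy (z=hλ):
  y_{n+1} = y_n + z·[2/3·y_n + 1/3·y_{n+1}] ⇒ (1 − 1/3z)y_{n+1} = (1 + 2/3z)y_n
  so R(z) = (1 + 2/3z)/(1 − 1/3z).

Find x<0 with |R(x)|<1.
x=-0.5: |R|=0.5714
R=−1: 1+2/3x = −1+1/3x ⇒ -1/3x=2 ⇒ x=2/(-1/3)=-6.0000
Confirm numerically:
  x=-3.632: |R|=0.64294 <1
  x=-3.344: |R|=0.58134 <1
  x=-3.177: |R|=0.54298 <1
  x=-6.543: |R|=1.05690 >1
  x=-6.438: |R|=1.04641 >1
  x=-6.242: |R|=1.02618 >1
Stable set (-6.0000, 0).

(-6.0000,0); λ=-1 ⇒ h* = (6)/1 = 6.0000.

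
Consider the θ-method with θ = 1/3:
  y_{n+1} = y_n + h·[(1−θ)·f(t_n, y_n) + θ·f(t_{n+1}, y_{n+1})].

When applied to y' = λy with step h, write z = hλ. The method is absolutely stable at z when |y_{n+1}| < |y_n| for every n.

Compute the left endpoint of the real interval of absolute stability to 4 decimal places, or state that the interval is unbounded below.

z* = -6.0000.

With y'=λy (z=hλ):
  y_{n+1} = y_n + z·[2/3·y_n + 1/3·y_{n+1}] ⇒ (1 − 1/3z)y_{n+1} = (1 + 2/3z)y_n
  R(z) = (1 + 2/3z)/(1 − 1/3z).

Find x<0 with |R(x)|<1.
x=-0.97: |R|=0.2670
R=−1: 1+2/3x = −1+1/3x ⇒ -1/3x=2 ⇒ x=2/(-1/3)=-6.0000
Confirm numerically:
  x=-5.907: |R|=0.98956 <1
  x=-5.324: |R|=0.91879 <1
  x=-4.605: |R|=0.81657 <1
  x=-3.378: |R|=0.58890 <1
  x=-6.381: |R|=1.04061 >1
  x=-6.035: |R|=1.00387 >1
Stable set (-6.0000, 0).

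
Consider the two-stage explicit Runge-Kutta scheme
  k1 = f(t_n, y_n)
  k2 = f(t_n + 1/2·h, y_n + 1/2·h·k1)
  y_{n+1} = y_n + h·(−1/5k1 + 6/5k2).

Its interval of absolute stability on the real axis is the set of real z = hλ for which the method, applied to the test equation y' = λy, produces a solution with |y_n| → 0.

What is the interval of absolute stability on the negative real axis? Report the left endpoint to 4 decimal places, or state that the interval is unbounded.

z∈(-1.6667,0).

Set f=λy, z=hλ:
  k1=λy_n ⇒ h·k1=z·y_n;  k2=λ(1+1/2z)y_n ⇒ h·k2=z(1+1/2z)y_n
  y_{n+1}/y_n = 1 − 1/5z + 6/5z(1+1/2z) = 1 + z + 3/5z²
  R(z) = 1 + z + 3/5z².

Need |R(x)|<1, x<0.
x=-1.11: |R|=0.6293
R=1: x+3/5x²=0 ⇒ x=−5/3=-1.6667; min R=1−1/(4·3/5)=0.5833>−1
Confirm numerically:
  x=-1.540: |R|=0.88296 <1
  x=-0.884: |R|=0.58487 <1
  x=-0.669: |R|=0.59954 <1
  x=-2.253: |R|=1.79261 >1
  x=-2.061: |R|=1.48763 >1
Stable set (-1.6667, 0).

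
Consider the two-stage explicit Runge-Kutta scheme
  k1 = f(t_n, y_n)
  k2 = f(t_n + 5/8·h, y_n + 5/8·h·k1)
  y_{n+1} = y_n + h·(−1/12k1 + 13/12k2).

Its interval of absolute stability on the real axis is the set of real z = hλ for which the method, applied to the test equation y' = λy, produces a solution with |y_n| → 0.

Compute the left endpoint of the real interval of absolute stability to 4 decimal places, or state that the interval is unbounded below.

Set f=λy, z=hλ:
  k1=λy_n ⇒ h·k1=z·y_n;  k2=λ(1+5/8z)y_n ⇒ h·k2=z(1+5/8z)y_n
  y_{n+1}/y_n = 1 − 1/12z + 13/12z(1+5/8z) = 1 + z + 65/96z²
  ⇒ R(z) = 1 + z + 65/96z².

Solve |R(x)|<1 on ℝ⁻.
x=-1.26: |R|=0.8149
R=1: x+65/96x²=0 ⇒ x=−96/65=-1.4769; min R=1−1/(4·65/96)=0.6308>−1
Confirm numerically:
  x=-1.455: |R|=0.97840 <1
  x=-1.394: |R|=0.92173 <1
  x=-0.712: |R|=0.63124 <1
  x=-1.932: |R|=1.59530 >1
  x=-1.841: |R|=1.45383 >1
Stable set (-1.4769, 0).

left endpoint -1.4769.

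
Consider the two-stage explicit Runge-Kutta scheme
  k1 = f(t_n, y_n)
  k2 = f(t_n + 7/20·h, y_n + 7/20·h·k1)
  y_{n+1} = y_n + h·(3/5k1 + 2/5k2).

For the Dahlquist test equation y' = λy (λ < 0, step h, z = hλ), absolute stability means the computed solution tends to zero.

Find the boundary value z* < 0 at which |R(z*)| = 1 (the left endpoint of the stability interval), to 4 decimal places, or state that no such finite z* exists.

z* = -7.1429.

Set f=λy, z=hλ:
  k1=λy_n ⇒ h·k1=z·y_n;  k2=λ(1+7/20z)y_n ⇒ h·k2=z(1+7/20z)y_n
  y_{n+1}/y_n = 1 + 3/5z + 2/5z(1+7/20z) = 1 + z + 7/50z²
  Hence R(z) = 1 + z + 7/50z².

Boundary: |R(x)|=1, x<0.
x=-1.17: |R|=0.0216
R=1: x+7/50x²=0 ⇒ x=−50/7=-7.1429; min R=1−1/(4·7/50)=-0.7857>−1
Confirm numerically:
  x=-6.627: |R|=0.52140 <1
  x=-5.916: |R|=0.01613 <1
  x=-4.048: |R|=0.75392 <1
  x=-3.288: |R|=0.77447 <1
  x=-7.691: |R|=1.59021 >1
  x=-7.232: |R|=1.09026 >1
Stable set (-7.1429, 0).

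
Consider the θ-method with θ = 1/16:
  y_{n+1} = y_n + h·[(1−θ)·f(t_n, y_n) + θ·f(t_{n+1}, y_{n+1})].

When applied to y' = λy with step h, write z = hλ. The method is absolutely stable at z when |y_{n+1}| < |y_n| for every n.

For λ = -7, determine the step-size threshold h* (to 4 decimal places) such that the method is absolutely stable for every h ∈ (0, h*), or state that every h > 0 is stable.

(-2.2857,0); λ=-7 ⇒ h* = (16/7)/7 = 0.3265.

On y'=λy, z=hλ:
  y_{n+1} = y_n + z·[15/16·y_n + 1/16·y_{n+1}] ⇒ (1 − 1/16z)y_{n+1} = (1 + 15/16z)y_n
  R(z) = (1 + 15/16z)/(1 − 1/16z).

Solve |R(x)|<1 on ℝ⁻.
x=-1.51: |R|=0.3798
R=−1: 1+15/16x = −1+1/16x ⇒ -7/8x=2 ⇒ x=2/(-7/8)=-2.2857
Confirm numerically:
  x=-1.792: |R|=0.61151 <1
  x=-1.668: |R|=0.51053 <1
  x=-1.666: |R|=0.50889 <1
  x=-2.740: |R|=1.33938 >1
  x=-2.606: |R|=1.24100 >1
  x=-2.361: |R|=1.05740 >1
Interval (-2.2857, 0).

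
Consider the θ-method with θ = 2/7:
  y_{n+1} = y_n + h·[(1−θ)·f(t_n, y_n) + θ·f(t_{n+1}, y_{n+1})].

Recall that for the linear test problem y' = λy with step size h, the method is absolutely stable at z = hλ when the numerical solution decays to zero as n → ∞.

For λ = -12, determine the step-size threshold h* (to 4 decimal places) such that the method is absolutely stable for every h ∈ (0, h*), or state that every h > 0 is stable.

On y'=λy, z=hλ:
  y_{n+1} = y_n + z·[5/7·y_n + 2/7·y_{n+1}] ⇒ (1 − 2/7z)y_{n+1} = (1 + 5/7z)y_n
  ⇒ R(z) = (1 + 5/7z)/(1 − 2/7z).

Solve |R(x)|<1 on ℝ⁻.
x=-0.72: |R|=0.4028
R=−1: 1+5/7x = −1+2/7x ⇒ -3/7x=2 ⇒ x=2/(-3/7)=-4.6667
Confirm numerically:
  x=-3.112: |R|=0.64731 <1
  x=-2.838: |R|=0.56721 <1
  x=-2.670: |R|=0.51459 <1
  x=-1.987: |R|=0.26745 <1
  x=-5.189: |R|=1.09017 >1
  x=-5.092: |R|=1.07426 >1
  x=-4.948: |R|=1.04995 >1
Interval (-4.6667, 0).

(-4.6667,0); λ=-12 ⇒ h* = (14/3)/12 = 0.3889.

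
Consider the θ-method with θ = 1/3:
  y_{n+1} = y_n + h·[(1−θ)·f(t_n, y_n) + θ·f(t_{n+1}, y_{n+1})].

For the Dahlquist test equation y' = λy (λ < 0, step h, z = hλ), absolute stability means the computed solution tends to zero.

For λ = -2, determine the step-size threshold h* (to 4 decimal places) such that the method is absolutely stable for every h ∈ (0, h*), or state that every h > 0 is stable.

(-6.0000,0); λ=-2 ⇒ h* = (6)/2 = 3.0000.

With y'=λy (z=hλ):
  y_{n+1} = y_n + z·[2/3·y_n + 1/3·y_{n+1}] ⇒ (1 − 1/3z)y_{n+1} = (1 + 2/3z)y_n
  ⇒ R(z) = (1 + 2/3z)/(1 − 1/3z).

Need |R(x)|<1, x<0.
x=-1.18: |R|=0.1531
R=−1: 1+2/3x = −1+1/3x ⇒ -1/3x=2 ⇒ x=2/(-1/3)=-6.0000
Confirm numerically:
  x=-3.540: |R|=0.62385 <1
  x=-2.711: |R|=0.42409 <1
  x=-2.410: |R|=0.33641 <1
  x=-6.410: |R|=1.04357 >1
  x=-6.069: |R|=1.00761 >1
Interval (-6.0000, 0).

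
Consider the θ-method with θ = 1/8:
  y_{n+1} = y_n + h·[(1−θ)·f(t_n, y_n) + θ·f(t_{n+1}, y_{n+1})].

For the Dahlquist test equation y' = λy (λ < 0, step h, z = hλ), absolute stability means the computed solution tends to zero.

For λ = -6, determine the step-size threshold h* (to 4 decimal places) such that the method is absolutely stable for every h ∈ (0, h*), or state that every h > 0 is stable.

(-2.6667,0); λ=-6 ⇒ h* = (8/3)/6 = 0.4444.

With y'=λy (z=hλ):
  y_{n+1} = y_n + z·[7/8·y_n + 1/8·y_{n+1}] ⇒ (1 − 1/8z)y_{n+1} = (1 + 7/8z)y_n
  ⇒ R(z) = (1 + 7/8z)/(1 − 1/8z).

Need |R(x)|<1, x<0.
x=-1.37: |R|=0.1697
R=−1: 1+7/8x = −1+1/8x ⇒ -3/4x=2 ⇒ x=2/(-3/4)=-2.6667
Confirm numerically:
  x=-2.267: |R|=0.76644 <1
  x=-2.250: |R|=0.75610 <1
  x=-1.684: |R|=0.39116 <1
  x=-1.406: |R|=0.19583 <1
  x=-3.245: |R|=1.30858 >1
  x=-2.869: |R|=1.11169 >1
Interval (-2.6667, 0).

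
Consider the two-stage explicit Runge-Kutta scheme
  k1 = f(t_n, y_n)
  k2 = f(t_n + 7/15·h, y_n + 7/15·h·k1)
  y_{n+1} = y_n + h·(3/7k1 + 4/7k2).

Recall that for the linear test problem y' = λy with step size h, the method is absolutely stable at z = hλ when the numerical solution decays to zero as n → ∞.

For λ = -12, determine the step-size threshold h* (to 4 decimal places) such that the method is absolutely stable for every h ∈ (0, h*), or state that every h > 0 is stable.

(-3.7500,0); λ=-12 ⇒ h* = (15/4)/12 = 0.3125.

With y'=λy (z=hλ):
  k1=λy_n ⇒ h·k1=z·y_n;  k2=λ(1+7/15z)y_n ⇒ h·k2=z(1+7/15z)y_n
  y_{n+1}/y_n = 1 + 3/7z + 4/7z(1+7/15z) = 1 + z + 4/15z²
  Hence R(z) = 1 + z + 4/15z².

Solve |R(x)|<1 on ℝ⁻.
x=-0.83: |R|=0.3537
R=1: x+4/15x²=0 ⇒ x=−15/4=-3.7500; min R=1−1/(4·4/15)=0.0625>−1
Confirm numerically:
  x=-3.109: |R|=0.46857 <1
  x=-3.025: |R|=0.41517 <1
  x=-2.548: |R|=0.18328 <1
  x=-2.050: |R|=0.07067 <1
  x=-4.200: |R|=1.50400 >1
  x=-4.178: |R|=1.47685 >1
So |R|<1 on (-3.7500, 0).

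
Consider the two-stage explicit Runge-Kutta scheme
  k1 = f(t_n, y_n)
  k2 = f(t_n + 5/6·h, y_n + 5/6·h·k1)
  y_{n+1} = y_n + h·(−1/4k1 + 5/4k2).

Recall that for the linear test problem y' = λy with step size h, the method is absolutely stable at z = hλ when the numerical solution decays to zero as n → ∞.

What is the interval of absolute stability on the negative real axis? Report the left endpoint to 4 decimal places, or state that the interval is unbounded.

(-0.9600, 0).

Set f=λy, z=hλ:
  k1=λy_n ⇒ h·k1=z·y_n;  k2=λ(1+5/6z)y_n ⇒ h·k2=z(1+5/6z)y_n
  y_{n+1}/y_n = 1 − 1/4z + 5/4z(1+5/6z) = 1 + z + 25/24z²
  so R(z) = 1 + z + 25/24z².

Need |R(x)|<1, x<0.
x=-1.54: |R|=1.9304
R=1: x+25/24x²=0 ⇒ x=−24/25=-0.9600; min R=1−1/(4·25/24)=0.7600>−1
Confirm numerically:
  x=-0.698: |R|=0.80950 <1
  x=-0.663: |R|=0.79488 <1
  x=-0.658: |R|=0.79300 <1
  x=-1.493: |R|=1.82893 >1
  x=-1.345: |R|=1.53940 >1
Interval (-0.9600, 0).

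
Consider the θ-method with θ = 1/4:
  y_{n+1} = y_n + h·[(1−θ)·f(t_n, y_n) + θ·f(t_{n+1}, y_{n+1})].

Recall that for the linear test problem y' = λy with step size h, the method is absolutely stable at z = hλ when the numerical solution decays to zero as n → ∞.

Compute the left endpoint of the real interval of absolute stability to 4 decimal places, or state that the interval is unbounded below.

z* = -4.0000.

Test eqn y'=λy, z=hλ:
  y_{n+1} = y_n + z·[3/4·y_n + 1/4·y_{n+1}] ⇒ (1 − 1/4z)y_{n+1} = (1 + 3/4z)y_n
  ⇒ R(z) = (1 + 3/4z)/(1 − 1/4z).

Need |R(x)|<1, x<0.
x=-1.73: |R|=0.2077
R=−1: 1+3/4x = −1+1/4x ⇒ -1/2x=2 ⇒ x=2/(-1/2)=-4.0000
Confirm numerically:
  x=-3.739: |R|=0.93255 <1
  x=-3.122: |R|=0.75344 <1
  x=-2.247: |R|=0.43877 <1
  x=-4.283: |R|=1.06833 >1
  x=-4.073: |R|=1.01808 >1
So |R|<1 on (-4.0000, 0).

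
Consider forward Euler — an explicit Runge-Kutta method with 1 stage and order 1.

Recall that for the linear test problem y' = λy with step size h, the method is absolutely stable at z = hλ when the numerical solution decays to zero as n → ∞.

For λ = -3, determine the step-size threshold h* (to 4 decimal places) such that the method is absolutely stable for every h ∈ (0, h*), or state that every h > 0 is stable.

(-2.0000,0); λ=-3 ⇒ h* = 0.6667.

Set f=λy, z=hλ:
  order 1, 1-stage ⇒ R(z)=1+z
  (e.g. R(-0.81)=0.19000, |R|=0.19000)

Solve |R(x)|<1 on ℝ⁻.
x=-0.81: |R|=0.1900
|R(-1.96)|=0.9600 |R(-0.83)|=0.1700 |R(-0.69)|=0.3100
Bisect:
  x_lo=-2.3778 |R|=1.3778  x_hi=-0.1200 |R|=0.8800
  mid=-1.24889 |R|=0.24889 →hi
  mid=-1.81335 |R|=0.81335 →hi
  mid=-2.09558 |R|=1.09558 →lo
  mid=-1.95446 |R|=0.95446 →hi
  mid=-2.02502 |R|=1.02502 →lo
  mid=-1.98974 |R|=0.98974 →hi
  mid=-2.00738 |R|=1.00738 →lo
  mid=-1.99856 |R|=0.99856 →hi
  mid=-2.00297 |R|=1.00297 →lo
  mid=-2.00077 |R|=1.00077 →lo
  ...
  [-2.00008,-1.99994] ⇒ x*=-2.0000
So |R|<1 on (-2.0000, 0).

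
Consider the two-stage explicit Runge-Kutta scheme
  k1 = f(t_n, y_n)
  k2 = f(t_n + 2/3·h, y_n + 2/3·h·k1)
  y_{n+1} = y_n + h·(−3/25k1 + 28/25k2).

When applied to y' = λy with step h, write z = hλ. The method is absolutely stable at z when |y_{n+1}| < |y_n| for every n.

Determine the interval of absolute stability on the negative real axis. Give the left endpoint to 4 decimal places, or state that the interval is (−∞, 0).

(-1.3393, 0).

Set f=λy, z=hλ:
  k1=λy_n ⇒ h·k1=z·y_n;  k2=λ(1+2/3z)y_n ⇒ h·k2=z(1+2/3z)y_n
  y_{n+1}/y_n = 1 − 3/25z + 28/25z(1+2/3z) = 1 + z + 56/75z²
  Hence R(z) = 1 + z + 56/75z².

Boundary: |R(x)|=1, x<0.
x=-1.76: |R|=1.5529
R=1: x+56/75x²=0 ⇒ x=−75/56=-1.3393; min R=1−1/(4·56/75)=0.6652>−1
Confirm numerically:
  x=-1.022: |R|=0.75788 <1
  x=-0.755: |R|=0.67062 <1
  x=-0.655: |R|=0.66534 <1
  x=-1.737: |R|=1.51582 >1
  x=-1.619: |R|=1.33813 >1
Interval (-1.3393, 0).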